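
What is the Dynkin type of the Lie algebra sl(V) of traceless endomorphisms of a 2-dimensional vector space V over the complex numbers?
This is sl(2), which has dimension 2^2 - 1 = 3 and rank 2 - 1 = 1 (a Cartan subalgebra is the diagonal traceless matrices). In the classification of classical Lie algebras, the special linear algebra sl(n+1) has type A_n; here n = 1, so the Dynkin diagram is a chain of 1 nodes with single edges (A_1). Hence the type is A_1.

type A_1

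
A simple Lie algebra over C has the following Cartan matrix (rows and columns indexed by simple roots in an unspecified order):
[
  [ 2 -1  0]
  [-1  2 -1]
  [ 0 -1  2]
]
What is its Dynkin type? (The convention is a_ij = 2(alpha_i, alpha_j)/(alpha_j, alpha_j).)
A_3 (sl(4))

The matrix has rank 3 with 2's on the diagonal. Reading the off-diagonal entries as Dynkin edges (a single edge where a_ij = a_ji = -1; a double or triple edge where a_ij * a_ji = 2 or 3), the diagram is a chain of 3 nodes with single edges (A_3). One simple-root ordering that puts it in standard form is (alpha_1, alpha_2, alpha_3). So the algebra is type A_3, i.e. sl(4).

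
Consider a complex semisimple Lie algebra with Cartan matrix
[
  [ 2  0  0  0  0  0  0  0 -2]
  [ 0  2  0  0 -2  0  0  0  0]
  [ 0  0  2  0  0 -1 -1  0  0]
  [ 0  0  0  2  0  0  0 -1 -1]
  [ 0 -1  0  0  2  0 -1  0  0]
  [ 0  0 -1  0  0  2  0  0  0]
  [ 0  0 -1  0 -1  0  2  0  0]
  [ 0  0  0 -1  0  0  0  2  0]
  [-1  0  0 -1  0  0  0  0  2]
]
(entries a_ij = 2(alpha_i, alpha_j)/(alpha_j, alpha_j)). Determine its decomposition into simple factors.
The diagram associated to this matrix has two connected components: the simple roots {alpha_1, alpha_4, alpha_8, alpha_9} form a chain of 4 nodes with a double edge at one end; the terminal node there is the unique long simple root (C_4), and {alpha_2, alpha_3, alpha_5, alpha_6, alpha_7} form a chain of 5 nodes with a double edge at one end; the terminal node there is the unique long simple root (C_5). A semisimple Lie algebra decomposes uniquely as the direct sum of simple ideals, one per connected component of its Dynkin diagram, so g ≅ C_4 ⊕ C_5 (dimension 36 + 55 = 91).

type C_4 + type C_5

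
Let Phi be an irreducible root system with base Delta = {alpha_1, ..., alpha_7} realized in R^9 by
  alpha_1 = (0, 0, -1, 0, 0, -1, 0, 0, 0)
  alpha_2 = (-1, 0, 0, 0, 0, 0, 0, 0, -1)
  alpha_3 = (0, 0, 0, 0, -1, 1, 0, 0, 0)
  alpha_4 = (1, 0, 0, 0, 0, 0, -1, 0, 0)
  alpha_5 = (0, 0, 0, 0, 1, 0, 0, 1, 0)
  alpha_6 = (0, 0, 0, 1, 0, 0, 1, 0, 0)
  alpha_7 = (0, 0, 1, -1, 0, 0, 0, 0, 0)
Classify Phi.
A_7

Compute the Cartan integers a_ij = 2(alpha_i, alpha_j)/(alpha_j, alpha_j); the resulting 7x7 Cartan matrix is
[[2, 0, -1, 0, 0, 0, -1], [0, 2, 0, -1, 0, 0, 0], [-1, 0, 2, 0, -1, 0, 0], [0, -1, 0, 2, 0, -1, 0], [0, 0, -1, 0, 2, 0, 0], [0, 0, 0, -1, 0, 2, -1], [-1, 0, 0, 0, 0, -1, 2]].
All simple roots have the same length, so the diagram is simply laced. The associated Dynkin diagram is a chain of 7 nodes with single edges (A_7), so the type is A_7 (the algebra sl(8)).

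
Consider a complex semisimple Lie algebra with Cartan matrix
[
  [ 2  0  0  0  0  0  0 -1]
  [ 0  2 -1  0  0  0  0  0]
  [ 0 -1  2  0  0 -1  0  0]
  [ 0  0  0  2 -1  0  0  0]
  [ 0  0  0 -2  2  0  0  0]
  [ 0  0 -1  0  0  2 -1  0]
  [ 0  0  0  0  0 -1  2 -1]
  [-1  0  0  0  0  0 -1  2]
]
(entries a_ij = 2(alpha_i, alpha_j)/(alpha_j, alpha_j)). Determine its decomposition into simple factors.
The diagram associated to this matrix has two connected components: the simple roots {alpha_1, alpha_2, alpha_3, alpha_6, alpha_7, alpha_8} form a chain of 6 nodes with single edges (A_6), and {alpha_4, alpha_5} form a chain of 2 nodes with a double edge at one end; the terminal node there is the unique short simple root (B_2). A semisimple Lie algebra decomposes uniquely as the direct sum of simple ideals, one per connected component of its Dynkin diagram, so g ≅ A_6 ⊕ B_2 (dimension 48 + 10 = 58).

A6 + B2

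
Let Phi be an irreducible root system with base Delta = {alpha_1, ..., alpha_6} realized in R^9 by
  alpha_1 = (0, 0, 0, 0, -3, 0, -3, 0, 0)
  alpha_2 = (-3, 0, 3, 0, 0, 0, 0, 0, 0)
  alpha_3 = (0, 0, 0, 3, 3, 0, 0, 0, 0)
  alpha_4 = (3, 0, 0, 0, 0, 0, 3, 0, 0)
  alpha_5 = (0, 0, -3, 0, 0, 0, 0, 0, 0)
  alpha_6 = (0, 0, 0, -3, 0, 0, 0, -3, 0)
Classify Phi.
Compute the Cartan integers a_ij = 2(alpha_i, alpha_j)/(alpha_j, alpha_j); the resulting 6x6 Cartan matrix is
[[2, 0, -1, -1, 0, 0], [0, 2, 0, -1, -2, 0], [-1, 0, 2, 0, 0, -1], [-1, -1, 0, 2, 0, 0], [0, -1, 0, 0, 2, 0], [0, 0, -1, 0, 0, 2]].
The roots have two lengths (squared-length ratio 2:1); the short ones are alpha_{5}. The associated Dynkin diagram is a chain of 6 nodes with a double edge at one end; the terminal node there is the unique short simple root (B_6), so the type is B_6 (the algebra so(13)).

B_6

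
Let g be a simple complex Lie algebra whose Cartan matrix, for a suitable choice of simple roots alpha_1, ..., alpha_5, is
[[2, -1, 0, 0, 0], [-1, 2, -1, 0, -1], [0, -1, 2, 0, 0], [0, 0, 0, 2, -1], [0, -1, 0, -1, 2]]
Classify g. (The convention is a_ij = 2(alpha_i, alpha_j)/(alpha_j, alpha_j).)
D_5 (so(10))

The matrix has rank 5 with 2's on the diagonal. Reading the off-diagonal entries as Dynkin edges (a single edge where a_ij = a_ji = -1; a double or triple edge where a_ij * a_ji = 2 or 3), the diagram is a chain of 3 nodes with a fork of two nodes at one end (D_5). One simple-root ordering that puts it in standard form is (alpha_4, alpha_5, alpha_2, alpha_1, alpha_3). So the algebra is type D_5, i.e. so(10).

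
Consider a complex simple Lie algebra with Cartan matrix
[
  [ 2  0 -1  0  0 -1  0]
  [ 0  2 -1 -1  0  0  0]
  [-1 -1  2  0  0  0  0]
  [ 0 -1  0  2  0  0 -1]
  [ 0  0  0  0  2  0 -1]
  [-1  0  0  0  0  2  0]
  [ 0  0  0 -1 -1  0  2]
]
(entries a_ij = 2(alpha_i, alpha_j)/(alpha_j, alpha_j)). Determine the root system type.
A_7

The matrix has rank 7 with 2's on the diagonal. Reading the off-diagonal entries as Dynkin edges (a single edge where a_ij = a_ji = -1; a double or triple edge where a_ij * a_ji = 2 or 3), the diagram is a chain of 7 nodes with single edges (A_7). One simple-root ordering that puts it in standard form is (alpha_5, alpha_7, alpha_4, alpha_2, alpha_3, alpha_1, alpha_6). So the algebra is type A_7, i.e. sl(8).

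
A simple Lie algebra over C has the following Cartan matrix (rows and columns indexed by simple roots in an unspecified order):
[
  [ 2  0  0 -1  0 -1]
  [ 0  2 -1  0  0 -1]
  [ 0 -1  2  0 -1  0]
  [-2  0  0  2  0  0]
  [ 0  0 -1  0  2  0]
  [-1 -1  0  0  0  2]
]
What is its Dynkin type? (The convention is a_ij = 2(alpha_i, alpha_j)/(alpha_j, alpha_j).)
The matrix has rank 6 with 2's on the diagonal. Reading the off-diagonal entries as Dynkin edges (a single edge where a_ij = a_ji = -1; a double or triple edge where a_ij * a_ji = 2 or 3), the diagram is a chain of 6 nodes with a double edge at one end; the terminal node there is the unique long simple root (C_6). One simple-root ordering that puts it in standard form is (alpha_5, alpha_3, alpha_2, alpha_6, alpha_1, alpha_4). So the algebra is type C_6, i.e. sp(12).

type C_6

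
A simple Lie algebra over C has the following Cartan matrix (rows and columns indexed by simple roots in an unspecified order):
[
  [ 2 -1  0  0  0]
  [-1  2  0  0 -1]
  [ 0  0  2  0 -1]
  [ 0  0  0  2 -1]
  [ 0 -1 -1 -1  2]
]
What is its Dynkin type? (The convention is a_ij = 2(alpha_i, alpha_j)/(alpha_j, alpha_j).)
The matrix has rank 5 with 2's on the diagonal. Reading the off-diagonal entries as Dynkin edges (a single edge where a_ij = a_ji = -1; a double or triple edge where a_ij * a_ji = 2 or 3), the diagram is a chain of 3 nodes with a fork of two nodes at one end (D_5). One simple-root ordering that puts it in standard form is (alpha_1, alpha_2, alpha_5, alpha_4, alpha_3). So the algebra is type D_5, i.e. so(10).

type D_5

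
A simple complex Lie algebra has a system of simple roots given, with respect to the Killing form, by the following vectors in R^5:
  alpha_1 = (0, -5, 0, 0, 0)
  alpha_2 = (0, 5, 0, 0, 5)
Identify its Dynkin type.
B_2

Compute the Cartan integers a_ij = 2(alpha_i, alpha_j)/(alpha_j, alpha_j); the resulting 2x2 Cartan matrix is
[[2, -1], [-2, 2]].
The roots have two lengths (squared-length ratio 2:1); the short ones are alpha_{1}. The associated Dynkin diagram is a chain of 2 nodes with a double edge at one end; the terminal node there is the unique short simple root (B_2), so the type is B_2 (the algebra so(5)).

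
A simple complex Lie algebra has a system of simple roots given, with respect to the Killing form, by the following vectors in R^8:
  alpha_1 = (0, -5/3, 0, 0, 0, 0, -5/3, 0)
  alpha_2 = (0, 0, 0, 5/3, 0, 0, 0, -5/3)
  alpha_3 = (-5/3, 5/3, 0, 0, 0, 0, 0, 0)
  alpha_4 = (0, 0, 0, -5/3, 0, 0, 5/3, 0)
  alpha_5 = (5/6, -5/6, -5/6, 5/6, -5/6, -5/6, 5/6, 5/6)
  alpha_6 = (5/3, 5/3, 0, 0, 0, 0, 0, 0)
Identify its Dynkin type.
E_6

Compute the Cartan integers a_ij = 2(alpha_i, alpha_j)/(alpha_j, alpha_j); the resulting 6x6 Cartan matrix is
[[2, 0, -1, -1, 0, -1], [0, 2, 0, -1, 0, 0], [-1, 0, 2, 0, -1, 0], [-1, -1, 0, 2, 0, 0], [0, 0, -1, 0, 2, 0], [-1, 0, 0, 0, 0, 2]].
All simple roots have the same length, so the diagram is simply laced. The associated Dynkin diagram is a chain of 5 nodes with one extra node attached to the third node from one end (E_6), so the type is E_6.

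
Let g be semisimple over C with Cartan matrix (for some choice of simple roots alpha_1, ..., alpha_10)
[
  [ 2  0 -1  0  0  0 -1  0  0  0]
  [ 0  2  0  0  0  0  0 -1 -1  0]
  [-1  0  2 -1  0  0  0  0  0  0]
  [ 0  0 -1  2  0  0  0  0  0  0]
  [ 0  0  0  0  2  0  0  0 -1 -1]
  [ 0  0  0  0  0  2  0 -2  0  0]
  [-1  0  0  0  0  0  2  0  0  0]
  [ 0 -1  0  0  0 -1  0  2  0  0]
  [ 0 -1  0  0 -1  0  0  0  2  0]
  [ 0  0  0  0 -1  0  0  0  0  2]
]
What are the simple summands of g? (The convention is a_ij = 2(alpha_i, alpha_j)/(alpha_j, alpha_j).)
The diagram associated to this matrix has two connected components: the simple roots {alpha_1, alpha_3, alpha_4, alpha_7} form a chain of 4 nodes with single edges (A_4), and {alpha_2, alpha_5, alpha_6, alpha_8, alpha_9, alpha_10} form a chain of 6 nodes with a double edge at one end; the terminal node there is the unique long simple root (C_6). A semisimple Lie algebra decomposes uniquely as the direct sum of simple ideals, one per connected component of its Dynkin diagram, so g ≅ A_4 ⊕ C_6 (dimension 24 + 78 = 102).

A_4 + C_6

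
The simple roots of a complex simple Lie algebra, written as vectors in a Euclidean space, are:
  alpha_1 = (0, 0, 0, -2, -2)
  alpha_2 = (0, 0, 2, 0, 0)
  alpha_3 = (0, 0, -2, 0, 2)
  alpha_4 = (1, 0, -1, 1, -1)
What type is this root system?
Compute the Cartan integers a_ij = 2(alpha_i, alpha_j)/(alpha_j, alpha_j); the resulting 4x4 Cartan matrix is
[[2, 0, -1, 0], [0, 2, -1, -1], [-1, -2, 2, 0], [0, -1, 0, 2]].
The roots have two lengths (squared-length ratio 2:1); the short ones are alpha_{2,4}. The associated Dynkin diagram is a chain of 4 nodes with a double edge between the middle two (F_4), so the type is F_4.

F_4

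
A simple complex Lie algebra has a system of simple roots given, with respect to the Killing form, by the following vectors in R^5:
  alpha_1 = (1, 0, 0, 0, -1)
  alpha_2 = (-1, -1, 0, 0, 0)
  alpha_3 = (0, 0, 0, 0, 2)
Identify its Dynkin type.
Compute the Cartan integers a_ij = 2(alpha_i, alpha_j)/(alpha_j, alpha_j); the resulting 3x3 Cartan matrix is
[[2, -1, -1], [-1, 2, 0], [-2, 0, 2]].
The roots have two lengths (squared-length ratio 2:1); the short ones are alpha_{1,2}. The associated Dynkin diagram is a chain of 3 nodes with a double edge at one end; the terminal node there is the unique long simple root (C_3), so the type is C_3 (the algebra sp(6)).

C3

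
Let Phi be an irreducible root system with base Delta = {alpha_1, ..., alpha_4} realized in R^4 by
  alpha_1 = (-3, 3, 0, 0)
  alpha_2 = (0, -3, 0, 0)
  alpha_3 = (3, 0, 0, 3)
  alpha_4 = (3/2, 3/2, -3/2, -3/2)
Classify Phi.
Compute the Cartan integers a_ij = 2(alpha_i, alpha_j)/(alpha_j, alpha_j); the resulting 4x4 Cartan matrix is
[[2, -2, -1, 0], [-1, 2, 0, -1], [-1, 0, 2, 0], [0, -1, 0, 2]].
The roots have two lengths (squared-length ratio 2:1); the short ones are alpha_{2,4}. The associated Dynkin diagram is a chain of 4 nodes with a double edge between the middle two (F_4), so the type is F_4.

F4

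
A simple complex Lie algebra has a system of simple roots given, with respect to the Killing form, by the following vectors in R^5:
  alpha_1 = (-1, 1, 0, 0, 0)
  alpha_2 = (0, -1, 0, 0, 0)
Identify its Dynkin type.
B_2 (so(5))

Compute the Cartan integers a_ij = 2(alpha_i, alpha_j)/(alpha_j, alpha_j); the resulting 2x2 Cartan matrix is
[[2, -2], [-1, 2]].
The roots have two lengths (squared-length ratio 2:1); the short ones are alpha_{2}. The associated Dynkin diagram is a chain of 2 nodes with a double edge at one end; the terminal node there is the unique short simple root (B_2), so the type is B_2 (the algebra so(5)).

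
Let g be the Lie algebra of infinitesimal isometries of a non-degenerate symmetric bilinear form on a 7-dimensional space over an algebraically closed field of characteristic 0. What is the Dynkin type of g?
This is so(7) with 7 odd, which has dimension 7(7-1)/2 = 21 and rank (7-1)/2 = 3. In the classification of classical Lie algebras, the orthogonal algebra so(2n+1) in an odd number of variables has type B_n; here n = 3, so the Dynkin diagram is a chain of 3 nodes with a double edge at one end; the terminal node there is the unique short simple root (B_3). Hence the type is B_3.

B_3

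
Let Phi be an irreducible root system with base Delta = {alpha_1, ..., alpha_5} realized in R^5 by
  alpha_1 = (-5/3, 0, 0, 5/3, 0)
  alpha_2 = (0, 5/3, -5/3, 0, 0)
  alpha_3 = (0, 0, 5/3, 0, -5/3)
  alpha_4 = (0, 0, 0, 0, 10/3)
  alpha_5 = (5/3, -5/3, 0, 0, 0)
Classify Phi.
Compute the Cartan integers a_ij = 2(alpha_i, alpha_j)/(alpha_j, alpha_j); the resulting 5x5 Cartan matrix is
[[2, 0, 0, 0, -1], [0, 2, -1, 0, -1], [0, -1, 2, -1, 0], [0, 0, -2, 2, 0], [-1, -1, 0, 0, 2]].
The roots have two lengths (squared-length ratio 2:1); the short ones are alpha_{1,2,3,5}. The associated Dynkin diagram is a chain of 5 nodes with a double edge at one end; the terminal node there is the unique long simple root (C_5), so the type is C_5 (the algebra sp(10)).

type C_5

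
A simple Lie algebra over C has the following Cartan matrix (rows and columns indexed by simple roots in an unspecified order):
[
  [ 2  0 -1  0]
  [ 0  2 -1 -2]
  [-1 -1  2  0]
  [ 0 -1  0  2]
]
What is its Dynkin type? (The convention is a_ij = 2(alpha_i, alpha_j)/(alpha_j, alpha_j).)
The matrix has rank 4 with 2's on the diagonal. Reading the off-diagonal entries as Dynkin edges (a single edge where a_ij = a_ji = -1; a double or triple edge where a_ij * a_ji = 2 or 3), the diagram is a chain of 4 nodes with a double edge at one end; the terminal node there is the unique short simple root (B_4). One simple-root ordering that puts it in standard form is (alpha_1, alpha_3, alpha_2, alpha_4). So the algebra is type B_4, i.e. so(9).

type B_4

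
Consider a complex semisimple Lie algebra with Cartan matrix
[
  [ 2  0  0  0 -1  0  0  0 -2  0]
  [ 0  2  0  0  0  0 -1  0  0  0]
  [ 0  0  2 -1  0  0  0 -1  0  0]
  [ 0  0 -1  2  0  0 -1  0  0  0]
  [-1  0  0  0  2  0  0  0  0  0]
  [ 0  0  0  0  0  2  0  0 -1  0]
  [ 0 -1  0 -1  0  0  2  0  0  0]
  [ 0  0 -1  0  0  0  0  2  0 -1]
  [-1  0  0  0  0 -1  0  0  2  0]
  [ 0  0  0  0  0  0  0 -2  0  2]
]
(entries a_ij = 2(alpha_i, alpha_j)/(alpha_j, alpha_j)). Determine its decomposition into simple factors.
C6 ⊕ F4

The diagram associated to this matrix has two connected components: the simple roots {alpha_2, alpha_3, alpha_4, alpha_7, alpha_8, alpha_10} form a chain of 6 nodes with a double edge at one end; the terminal node there is the unique long simple root (C_6), and {alpha_1, alpha_5, alpha_6, alpha_9} form a chain of 4 nodes with a double edge between the middle two (F_4). A semisimple Lie algebra decomposes uniquely as the direct sum of simple ideals, one per connected component of its Dynkin diagram, so g ≅ C_6 ⊕ F_4 (dimension 78 + 52 = 130).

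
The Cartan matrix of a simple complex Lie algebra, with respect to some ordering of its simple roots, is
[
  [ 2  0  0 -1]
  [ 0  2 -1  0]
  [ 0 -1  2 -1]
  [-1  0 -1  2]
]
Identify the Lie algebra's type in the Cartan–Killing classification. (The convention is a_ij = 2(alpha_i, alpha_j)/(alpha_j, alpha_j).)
The matrix has rank 4 with 2's on the diagonal. Reading the off-diagonal entries as Dynkin edges (a single edge where a_ij = a_ji = -1; a double or triple edge where a_ij * a_ji = 2 or 3), the diagram is a chain of 4 nodes with single edges (A_4). One simple-root ordering that puts it in standard form is (alpha_1, alpha_4, alpha_3, alpha_2). So the algebra is type A_4, i.e. sl(5).

A4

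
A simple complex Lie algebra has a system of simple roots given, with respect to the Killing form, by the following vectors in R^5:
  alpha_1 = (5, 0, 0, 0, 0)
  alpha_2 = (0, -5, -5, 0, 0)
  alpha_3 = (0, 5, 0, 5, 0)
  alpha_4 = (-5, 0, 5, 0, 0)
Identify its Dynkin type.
Compute the Cartan integers a_ij = 2(alpha_i, alpha_j)/(alpha_j, alpha_j); the resulting 4x4 Cartan matrix is
[[2, 0, 0, -1], [0, 2, -1, -1], [0, -1, 2, 0], [-2, -1, 0, 2]].
The roots have two lengths (squared-length ratio 2:1); the short ones are alpha_{1}. The associated Dynkin diagram is a chain of 4 nodes with a double edge at one end; the terminal node there is the unique short simple root (B_4), so the type is B_4 (the algebra so(9)).

B_4 (so(9))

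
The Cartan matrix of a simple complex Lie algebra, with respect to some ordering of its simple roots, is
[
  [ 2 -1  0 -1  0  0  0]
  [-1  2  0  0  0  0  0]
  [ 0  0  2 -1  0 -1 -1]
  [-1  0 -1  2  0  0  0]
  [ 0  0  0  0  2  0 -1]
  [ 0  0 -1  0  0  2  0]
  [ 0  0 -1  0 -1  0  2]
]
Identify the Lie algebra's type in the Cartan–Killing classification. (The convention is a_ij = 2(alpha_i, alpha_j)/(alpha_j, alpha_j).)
The matrix has rank 7 with 2's on the diagonal. Reading the off-diagonal entries as Dynkin edges (a single edge where a_ij = a_ji = -1; a double or triple edge where a_ij * a_ji = 2 or 3), the diagram is a chain of 6 nodes with one extra node attached to the third node from one end (E_7). One simple-root ordering that puts it in standard form is (alpha_5, alpha_6, alpha_7, alpha_3, alpha_4, alpha_1, alpha_2). So the algebra is type E_7.

type E_7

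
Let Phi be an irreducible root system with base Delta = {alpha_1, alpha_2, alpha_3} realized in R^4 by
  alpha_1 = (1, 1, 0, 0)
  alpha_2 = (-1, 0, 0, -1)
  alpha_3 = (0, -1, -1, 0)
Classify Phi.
A_3

Compute the Cartan integers a_ij = 2(alpha_i, alpha_j)/(alpha_j, alpha_j); the resulting 3x3 Cartan matrix is
[[2, -1, -1], [-1, 2, 0], [-1, 0, 2]].
All simple roots have the same length, so the diagram is simply laced. The associated Dynkin diagram is a chain of 3 nodes with single edges (A_3), so the type is A_3 (the algebra sl(4)).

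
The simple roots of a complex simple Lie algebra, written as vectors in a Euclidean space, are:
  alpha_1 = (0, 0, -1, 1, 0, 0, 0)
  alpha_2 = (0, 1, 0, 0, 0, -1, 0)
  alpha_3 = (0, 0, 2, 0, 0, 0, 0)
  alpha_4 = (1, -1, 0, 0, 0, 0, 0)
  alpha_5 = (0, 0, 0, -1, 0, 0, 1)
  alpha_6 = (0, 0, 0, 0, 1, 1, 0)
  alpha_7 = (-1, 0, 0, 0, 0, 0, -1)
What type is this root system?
type C_7

Compute the Cartan integers a_ij = 2(alpha_i, alpha_j)/(alpha_j, alpha_j); the resulting 7x7 Cartan matrix is
[[2, 0, -1, 0, -1, 0, 0], [0, 2, 0, -1, 0, -1, 0], [-2, 0, 2, 0, 0, 0, 0], [0, -1, 0, 2, 0, 0, -1], [-1, 0, 0, 0, 2, 0, -1], [0, -1, 0, 0, 0, 2, 0], [0, 0, 0, -1, -1, 0, 2]].
The roots have two lengths (squared-length ratio 2:1); the short ones are alpha_{1,2,4,5,6,7}. The associated Dynkin diagram is a chain of 7 nodes with a double edge at one end; the terminal node there is the unique long simple root (C_7), so the type is C_7 (the algebra sp(14)).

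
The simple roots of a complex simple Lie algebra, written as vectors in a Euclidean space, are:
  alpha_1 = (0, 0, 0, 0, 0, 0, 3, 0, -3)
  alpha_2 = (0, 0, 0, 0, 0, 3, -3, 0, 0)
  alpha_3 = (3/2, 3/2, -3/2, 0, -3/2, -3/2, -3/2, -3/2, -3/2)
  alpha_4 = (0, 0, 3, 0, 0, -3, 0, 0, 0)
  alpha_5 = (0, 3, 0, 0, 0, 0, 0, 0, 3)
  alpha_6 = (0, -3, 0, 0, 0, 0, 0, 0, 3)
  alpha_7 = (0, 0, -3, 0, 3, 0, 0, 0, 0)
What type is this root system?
E_7

Compute the Cartan integers a_ij = 2(alpha_i, alpha_j)/(alpha_j, alpha_j); the resulting 7x7 Cartan matrix is
[[2, -1, 0, 0, -1, -1, 0], [-1, 2, 0, -1, 0, 0, 0], [0, 0, 2, 0, 0, -1, 0], [0, -1, 0, 2, 0, 0, -1], [-1, 0, 0, 0, 2, 0, 0], [-1, 0, -1, 0, 0, 2, 0], [0, 0, 0, -1, 0, 0, 2]].
All simple roots have the same length, so the diagram is simply laced. The associated Dynkin diagram is a chain of 6 nodes with one extra node attached to the third node from one end (E_7), so the type is E_7.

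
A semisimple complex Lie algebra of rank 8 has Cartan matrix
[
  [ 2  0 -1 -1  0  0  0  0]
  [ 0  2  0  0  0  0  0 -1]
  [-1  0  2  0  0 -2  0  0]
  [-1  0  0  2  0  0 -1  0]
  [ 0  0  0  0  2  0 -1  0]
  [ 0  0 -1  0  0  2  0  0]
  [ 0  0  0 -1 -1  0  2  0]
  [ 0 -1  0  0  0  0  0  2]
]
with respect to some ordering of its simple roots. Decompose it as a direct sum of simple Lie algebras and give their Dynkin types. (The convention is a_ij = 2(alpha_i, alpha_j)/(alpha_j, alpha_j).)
type A_2 ⊕ type B_6

The diagram associated to this matrix has two connected components: the simple roots {alpha_2, alpha_8} form a chain of 2 nodes with single edges (A_2), and {alpha_1, alpha_3, alpha_4, alpha_5, alpha_6, alpha_7} form a chain of 6 nodes with a double edge at one end; the terminal node there is the unique short simple root (B_6). A semisimple Lie algebra decomposes uniquely as the direct sum of simple ideals, one per connected component of its Dynkin diagram, so g ≅ A_2 ⊕ B_6 (dimension 8 + 78 = 86).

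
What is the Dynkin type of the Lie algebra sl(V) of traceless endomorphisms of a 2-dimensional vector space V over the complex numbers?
This is sl(2), which has dimension 2^2 - 1 = 3 and rank 2 - 1 = 1 (a Cartan subalgebra is the diagonal traceless matrices). In the classification of classical Lie algebras, the special linear algebra sl(n+1) has type A_n; here n = 1, so the Dynkin diagram is a chain of 1 nodes with single edges (A_1). Hence the type is A_1.

A1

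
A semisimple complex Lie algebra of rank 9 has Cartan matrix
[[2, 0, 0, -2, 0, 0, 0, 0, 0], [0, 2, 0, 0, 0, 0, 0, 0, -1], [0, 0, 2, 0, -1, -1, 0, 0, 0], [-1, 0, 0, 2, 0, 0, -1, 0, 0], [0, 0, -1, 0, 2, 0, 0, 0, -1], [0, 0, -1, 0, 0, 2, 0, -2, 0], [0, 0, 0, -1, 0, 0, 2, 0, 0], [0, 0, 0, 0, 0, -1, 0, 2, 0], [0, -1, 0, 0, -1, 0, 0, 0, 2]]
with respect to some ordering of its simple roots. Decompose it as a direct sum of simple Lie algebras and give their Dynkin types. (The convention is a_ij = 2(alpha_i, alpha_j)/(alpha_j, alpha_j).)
B6 ⊕ C3

The diagram associated to this matrix has two connected components: the simple roots {alpha_2, alpha_3, alpha_5, alpha_6, alpha_8, alpha_9} form a chain of 6 nodes with a double edge at one end; the terminal node there is the unique short simple root (B_6), and {alpha_1, alpha_4, alpha_7} form a chain of 3 nodes with a double edge at one end; the terminal node there is the unique long simple root (C_3). A semisimple Lie algebra decomposes uniquely as the direct sum of simple ideals, one per connected component of its Dynkin diagram, so g ≅ B_6 ⊕ C_3 (dimension 78 + 21 = 99).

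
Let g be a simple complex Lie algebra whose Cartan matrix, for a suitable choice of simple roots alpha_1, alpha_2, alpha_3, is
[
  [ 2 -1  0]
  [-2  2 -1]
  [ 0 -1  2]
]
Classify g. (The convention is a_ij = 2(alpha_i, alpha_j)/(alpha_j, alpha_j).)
The matrix has rank 3 with 2's on the diagonal. Reading the off-diagonal entries as Dynkin edges (a single edge where a_ij = a_ji = -1; a double or triple edge where a_ij * a_ji = 2 or 3), the diagram is a chain of 3 nodes with a double edge at one end; the terminal node there is the unique short simple root (B_3). One simple-root ordering that puts it in standard form is (alpha_3, alpha_2, alpha_1). So the algebra is type B_3, i.e. so(7).

B_3 (so(7))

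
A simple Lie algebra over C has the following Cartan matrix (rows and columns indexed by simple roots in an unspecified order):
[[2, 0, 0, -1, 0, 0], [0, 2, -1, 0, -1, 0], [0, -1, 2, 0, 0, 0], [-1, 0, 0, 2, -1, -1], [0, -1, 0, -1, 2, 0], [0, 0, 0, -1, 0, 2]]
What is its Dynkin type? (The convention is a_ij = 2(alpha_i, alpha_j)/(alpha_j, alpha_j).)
D_6 (so(12))

The matrix has rank 6 with 2's on the diagonal. Reading the off-diagonal entries as Dynkin edges (a single edge where a_ij = a_ji = -1; a double or triple edge where a_ij * a_ji = 2 or 3), the diagram is a chain of 4 nodes with a fork of two nodes at one end (D_6). One simple-root ordering that puts it in standard form is (alpha_3, alpha_2, alpha_5, alpha_4, alpha_6, alpha_1). So the algebra is type D_6, i.e. so(12).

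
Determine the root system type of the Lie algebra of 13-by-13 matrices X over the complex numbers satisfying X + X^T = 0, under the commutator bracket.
This is so(13) with 13 odd, which has dimension 13(13-1)/2 = 78 and rank (13-1)/2 = 6. In the classification of classical Lie algebras, the orthogonal algebra so(2n+1) in an odd number of variables has type B_n; here n = 6, so the Dynkin diagram is a chain of 6 nodes with a double edge at one end; the terminal node there is the unique short simple root (B_6). Hence the type is B_6.

B_6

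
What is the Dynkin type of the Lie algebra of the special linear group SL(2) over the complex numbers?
A_1 (sl(2))

This is sl(2), which has dimension 2^2 - 1 = 3 and rank 2 - 1 = 1 (a Cartan subalgebra is the diagonal traceless matrices). In the classification of classical Lie algebras, the special linear algebra sl(n+1) has type A_n; here n = 1, so the Dynkin diagram is a chain of 1 nodes with single edges (A_1). Hence the type is A_1.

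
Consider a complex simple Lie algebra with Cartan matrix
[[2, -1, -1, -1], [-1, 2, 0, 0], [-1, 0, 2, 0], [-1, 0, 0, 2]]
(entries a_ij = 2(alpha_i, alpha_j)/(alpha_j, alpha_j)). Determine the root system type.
D_4 (so(8))

The matrix has rank 4 with 2's on the diagonal. Reading the off-diagonal entries as Dynkin edges (a single edge where a_ij = a_ji = -1; a double or triple edge where a_ij * a_ji = 2 or 3), the diagram is a chain of 2 nodes with a fork of two nodes at one end (D_4). One simple-root ordering that puts it in standard form is (alpha_4, alpha_1, alpha_2, alpha_3). So the algebra is type D_4, i.e. so(8).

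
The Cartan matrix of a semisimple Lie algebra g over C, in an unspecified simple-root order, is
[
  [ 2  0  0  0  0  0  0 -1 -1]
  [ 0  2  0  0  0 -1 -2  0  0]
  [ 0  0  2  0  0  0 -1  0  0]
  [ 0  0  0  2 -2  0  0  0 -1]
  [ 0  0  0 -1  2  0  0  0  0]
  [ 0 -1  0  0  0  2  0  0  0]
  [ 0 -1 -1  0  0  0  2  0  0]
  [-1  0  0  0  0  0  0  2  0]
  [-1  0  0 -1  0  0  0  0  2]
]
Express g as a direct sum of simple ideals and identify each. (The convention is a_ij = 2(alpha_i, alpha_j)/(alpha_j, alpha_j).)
B_5 (so(11)) + F_4

The diagram associated to this matrix has two connected components: the simple roots {alpha_1, alpha_4, alpha_5, alpha_8, alpha_9} form a chain of 5 nodes with a double edge at one end; the terminal node there is the unique short simple root (B_5), and {alpha_2, alpha_3, alpha_6, alpha_7} form a chain of 4 nodes with a double edge between the middle two (F_4). A semisimple Lie algebra decomposes uniquely as the direct sum of simple ideals, one per connected component of its Dynkin diagram, so g ≅ B_5 ⊕ F_4 (dimension 55 + 52 = 107).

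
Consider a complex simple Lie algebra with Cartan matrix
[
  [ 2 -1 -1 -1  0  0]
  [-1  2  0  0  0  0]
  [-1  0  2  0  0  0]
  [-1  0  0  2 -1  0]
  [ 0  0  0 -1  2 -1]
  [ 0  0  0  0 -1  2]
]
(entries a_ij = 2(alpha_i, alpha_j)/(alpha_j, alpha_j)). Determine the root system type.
The matrix has rank 6 with 2's on the diagonal. Reading the off-diagonal entries as Dynkin edges (a single edge where a_ij = a_ji = -1; a double or triple edge where a_ij * a_ji = 2 or 3), the diagram is a chain of 4 nodes with a fork of two nodes at one end (D_6). One simple-root ordering that puts it in standard form is (alpha_6, alpha_5, alpha_4, alpha_1, alpha_2, alpha_3). So the algebra is type D_6, i.e. so(12).

D_6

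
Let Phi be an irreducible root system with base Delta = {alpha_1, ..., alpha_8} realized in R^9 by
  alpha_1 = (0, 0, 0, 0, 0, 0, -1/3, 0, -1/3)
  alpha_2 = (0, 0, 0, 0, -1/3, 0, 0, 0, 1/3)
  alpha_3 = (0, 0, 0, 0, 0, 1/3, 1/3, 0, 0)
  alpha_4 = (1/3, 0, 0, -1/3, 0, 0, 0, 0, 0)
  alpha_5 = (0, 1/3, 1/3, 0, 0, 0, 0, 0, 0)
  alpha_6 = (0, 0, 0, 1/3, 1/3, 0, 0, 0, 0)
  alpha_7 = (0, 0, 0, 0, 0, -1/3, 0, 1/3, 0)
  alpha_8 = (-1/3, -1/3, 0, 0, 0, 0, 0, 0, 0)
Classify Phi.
type A_8

Compute the Cartan integers a_ij = 2(alpha_i, alpha_j)/(alpha_j, alpha_j); the resulting 8x8 Cartan matrix is
[[2, -1, -1, 0, 0, 0, 0, 0], [-1, 2, 0, 0, 0, -1, 0, 0], [-1, 0, 2, 0, 0, 0, -1, 0], [0, 0, 0, 2, 0, -1, 0, -1], [0, 0, 0, 0, 2, 0, 0, -1], [0, -1, 0, -1, 0, 2, 0, 0], [0, 0, -1, 0, 0, 0, 2, 0], [0, 0, 0, -1, -1, 0, 0, 2]].
All simple roots have the same length, so the diagram is simply laced. The associated Dynkin diagram is a chain of 8 nodes with single edges (A_8), so the type is A_8 (the algebra sl(9)).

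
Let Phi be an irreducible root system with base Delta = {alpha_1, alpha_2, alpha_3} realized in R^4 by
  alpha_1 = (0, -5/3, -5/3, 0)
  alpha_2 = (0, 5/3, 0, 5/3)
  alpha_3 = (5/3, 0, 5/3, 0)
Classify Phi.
Compute the Cartan integers a_ij = 2(alpha_i, alpha_j)/(alpha_j, alpha_j); the resulting 3x3 Cartan matrix is
[[2, -1, -1], [-1, 2, 0], [-1, 0, 2]].
All simple roots have the same length, so the diagram is simply laced. The associated Dynkin diagram is a chain of 3 nodes with single edges (A_3), so the type is A_3 (the algebra sl(4)).

A3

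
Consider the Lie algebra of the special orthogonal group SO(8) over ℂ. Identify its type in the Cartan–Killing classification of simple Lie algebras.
type D_4

This is so(8) with 8 even, which has dimension 8(8-1)/2 = 28 and rank 8/2 = 4. In the classification of classical Lie algebras, the orthogonal algebra so(2n) in an even number of variables has type D_n; here n = 4, so the Dynkin diagram is a chain of 2 nodes with a fork of two nodes at one end (D_4). Hence the type is D_4.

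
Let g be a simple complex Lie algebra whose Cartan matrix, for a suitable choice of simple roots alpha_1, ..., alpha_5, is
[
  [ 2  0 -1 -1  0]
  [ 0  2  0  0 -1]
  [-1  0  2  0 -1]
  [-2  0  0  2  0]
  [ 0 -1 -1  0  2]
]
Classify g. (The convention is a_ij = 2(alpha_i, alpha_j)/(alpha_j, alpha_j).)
C_5

The matrix has rank 5 with 2's on the diagonal. Reading the off-diagonal entries as Dynkin edges (a single edge where a_ij = a_ji = -1; a double or triple edge where a_ij * a_ji = 2 or 3), the diagram is a chain of 5 nodes with a double edge at one end; the terminal node there is the unique long simple root (C_5). One simple-root ordering that puts it in standard form is (alpha_2, alpha_5, alpha_3, alpha_1, alpha_4). So the algebra is type C_5, i.e. sp(10).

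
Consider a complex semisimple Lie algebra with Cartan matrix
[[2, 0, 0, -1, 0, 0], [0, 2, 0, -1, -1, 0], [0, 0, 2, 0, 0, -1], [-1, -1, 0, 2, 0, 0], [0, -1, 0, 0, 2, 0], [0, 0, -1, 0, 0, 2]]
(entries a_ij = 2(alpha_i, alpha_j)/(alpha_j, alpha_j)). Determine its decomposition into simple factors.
The diagram associated to this matrix has two connected components: the simple roots {alpha_3, alpha_6} form a chain of 2 nodes with single edges (A_2), and {alpha_1, alpha_2, alpha_4, alpha_5} form a chain of 4 nodes with single edges (A_4). A semisimple Lie algebra decomposes uniquely as the direct sum of simple ideals, one per connected component of its Dynkin diagram, so g ≅ A_2 ⊕ A_4 (dimension 8 + 24 = 32).

A_2 + A_4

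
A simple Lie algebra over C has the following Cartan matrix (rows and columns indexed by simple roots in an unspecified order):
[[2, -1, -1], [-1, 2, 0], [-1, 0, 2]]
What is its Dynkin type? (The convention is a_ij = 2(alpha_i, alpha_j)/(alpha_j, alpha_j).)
The matrix has rank 3 with 2's on the diagonal. Reading the off-diagonal entries as Dynkin edges (a single edge where a_ij = a_ji = -1; a double or triple edge where a_ij * a_ji = 2 or 3), the diagram is a chain of 3 nodes with single edges (A_3). One simple-root ordering that puts it in standard form is (alpha_3, alpha_1, alpha_2). So the algebra is type A_3, i.e. sl(4).

type A_3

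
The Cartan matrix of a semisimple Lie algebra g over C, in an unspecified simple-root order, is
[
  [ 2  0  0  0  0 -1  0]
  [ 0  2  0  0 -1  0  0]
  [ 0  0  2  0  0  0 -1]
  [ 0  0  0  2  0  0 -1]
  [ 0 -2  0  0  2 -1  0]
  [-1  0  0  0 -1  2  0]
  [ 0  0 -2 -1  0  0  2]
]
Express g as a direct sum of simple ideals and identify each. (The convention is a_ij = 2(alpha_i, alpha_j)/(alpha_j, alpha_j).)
The diagram associated to this matrix has two connected components: the simple roots {alpha_3, alpha_4, alpha_7} form a chain of 3 nodes with a double edge at one end; the terminal node there is the unique short simple root (B_3), and {alpha_1, alpha_2, alpha_5, alpha_6} form a chain of 4 nodes with a double edge at one end; the terminal node there is the unique short simple root (B_4). A semisimple Lie algebra decomposes uniquely as the direct sum of simple ideals, one per connected component of its Dynkin diagram, so g ≅ B_3 ⊕ B_4 (dimension 21 + 36 = 57).

B_3 (so(7)) + B_4 (so(9))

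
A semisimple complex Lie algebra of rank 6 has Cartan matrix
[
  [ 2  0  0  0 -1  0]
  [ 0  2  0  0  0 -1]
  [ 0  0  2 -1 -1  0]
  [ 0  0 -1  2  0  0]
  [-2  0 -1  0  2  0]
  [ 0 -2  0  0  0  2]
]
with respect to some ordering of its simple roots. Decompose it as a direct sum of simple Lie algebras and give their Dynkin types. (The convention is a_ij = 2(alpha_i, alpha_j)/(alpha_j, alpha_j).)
B_2 (so(5)) ⊕ B_4 (so(9))

The diagram associated to this matrix has two connected components: the simple roots {alpha_2, alpha_6} form a chain of 2 nodes with a double edge at one end; the terminal node there is the unique short simple root (B_2), and {alpha_1, alpha_3, alpha_4, alpha_5} form a chain of 4 nodes with a double edge at one end; the terminal node there is the unique short simple root (B_4). A semisimple Lie algebra decomposes uniquely as the direct sum of simple ideals, one per connected component of its Dynkin diagram, so g ≅ B_2 ⊕ B_4 (dimension 10 + 36 = 46).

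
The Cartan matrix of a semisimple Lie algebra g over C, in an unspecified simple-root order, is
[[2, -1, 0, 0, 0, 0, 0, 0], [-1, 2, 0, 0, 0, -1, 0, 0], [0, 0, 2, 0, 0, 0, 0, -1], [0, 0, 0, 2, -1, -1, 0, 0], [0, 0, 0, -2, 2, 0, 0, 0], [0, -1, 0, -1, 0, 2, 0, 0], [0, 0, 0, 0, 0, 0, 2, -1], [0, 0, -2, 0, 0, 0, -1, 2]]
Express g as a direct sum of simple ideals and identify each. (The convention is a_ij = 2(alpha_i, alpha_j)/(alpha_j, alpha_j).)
The diagram associated to this matrix has two connected components: the simple roots {alpha_3, alpha_7, alpha_8} form a chain of 3 nodes with a double edge at one end; the terminal node there is the unique short simple root (B_3), and {alpha_1, alpha_2, alpha_4, alpha_5, alpha_6} form a chain of 5 nodes with a double edge at one end; the terminal node there is the unique long simple root (C_5). A semisimple Lie algebra decomposes uniquely as the direct sum of simple ideals, one per connected component of its Dynkin diagram, so g ≅ B_3 ⊕ C_5 (dimension 21 + 55 = 76).

B3 ⊕ C5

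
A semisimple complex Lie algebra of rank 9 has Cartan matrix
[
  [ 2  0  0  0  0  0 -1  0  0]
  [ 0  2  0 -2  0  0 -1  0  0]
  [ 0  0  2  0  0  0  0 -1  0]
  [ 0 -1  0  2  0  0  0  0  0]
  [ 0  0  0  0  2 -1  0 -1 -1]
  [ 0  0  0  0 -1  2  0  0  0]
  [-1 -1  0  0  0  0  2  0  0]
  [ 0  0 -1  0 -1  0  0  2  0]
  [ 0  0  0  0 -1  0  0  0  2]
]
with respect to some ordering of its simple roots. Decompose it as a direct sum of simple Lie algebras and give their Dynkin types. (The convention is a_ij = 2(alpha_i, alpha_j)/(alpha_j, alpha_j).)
The diagram associated to this matrix has two connected components: the simple roots {alpha_1, alpha_2, alpha_4, alpha_7} form a chain of 4 nodes with a double edge at one end; the terminal node there is the unique short simple root (B_4), and {alpha_3, alpha_5, alpha_6, alpha_8, alpha_9} form a chain of 3 nodes with a fork of two nodes at one end (D_5). A semisimple Lie algebra decomposes uniquely as the direct sum of simple ideals, one per connected component of its Dynkin diagram, so g ≅ B_4 ⊕ D_5 (dimension 36 + 45 = 81).

type B_4 + type D_5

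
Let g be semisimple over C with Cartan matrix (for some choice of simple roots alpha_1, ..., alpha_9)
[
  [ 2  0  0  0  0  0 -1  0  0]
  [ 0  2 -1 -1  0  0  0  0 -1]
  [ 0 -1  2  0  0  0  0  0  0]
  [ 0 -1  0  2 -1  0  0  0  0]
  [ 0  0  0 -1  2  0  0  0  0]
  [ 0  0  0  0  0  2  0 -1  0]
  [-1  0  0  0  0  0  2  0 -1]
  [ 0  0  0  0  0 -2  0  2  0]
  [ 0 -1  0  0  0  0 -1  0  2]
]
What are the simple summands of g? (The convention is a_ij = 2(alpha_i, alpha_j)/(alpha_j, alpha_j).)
B2 + E7

The diagram associated to this matrix has two connected components: the simple roots {alpha_6, alpha_8} form a chain of 2 nodes with a double edge at one end; the terminal node there is the unique short simple root (B_2), and {alpha_1, alpha_2, alpha_3, alpha_4, alpha_5, alpha_7, alpha_9} form a chain of 6 nodes with one extra node attached to the third node from one end (E_7). A semisimple Lie algebra decomposes uniquely as the direct sum of simple ideals, one per connected component of its Dynkin diagram, so g ≅ B_2 ⊕ E_7 (dimension 10 + 133 = 143).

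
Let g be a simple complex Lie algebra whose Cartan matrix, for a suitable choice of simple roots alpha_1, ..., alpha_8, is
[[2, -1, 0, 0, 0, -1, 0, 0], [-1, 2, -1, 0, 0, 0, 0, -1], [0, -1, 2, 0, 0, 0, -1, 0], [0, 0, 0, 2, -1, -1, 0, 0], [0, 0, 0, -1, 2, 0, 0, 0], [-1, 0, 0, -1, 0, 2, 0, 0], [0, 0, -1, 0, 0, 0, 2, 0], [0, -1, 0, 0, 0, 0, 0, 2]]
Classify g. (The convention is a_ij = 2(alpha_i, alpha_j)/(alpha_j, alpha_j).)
The matrix has rank 8 with 2's on the diagonal. Reading the off-diagonal entries as Dynkin edges (a single edge where a_ij = a_ji = -1; a double or triple edge where a_ij * a_ji = 2 or 3), the diagram is a chain of 7 nodes with one extra node attached to the third node from one end (E_8). One simple-root ordering that puts it in standard form is (alpha_7, alpha_8, alpha_3, alpha_2, alpha_1, alpha_6, alpha_4, alpha_5). So the algebra is type E_8.

E_8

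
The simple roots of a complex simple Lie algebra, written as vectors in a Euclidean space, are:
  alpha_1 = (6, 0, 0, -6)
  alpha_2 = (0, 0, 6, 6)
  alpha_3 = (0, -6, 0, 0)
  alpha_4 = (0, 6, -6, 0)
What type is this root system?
Compute the Cartan integers a_ij = 2(alpha_i, alpha_j)/(alpha_j, alpha_j); the resulting 4x4 Cartan matrix is
[[2, -1, 0, 0], [-1, 2, 0, -1], [0, 0, 2, -1], [0, -1, -2, 2]].
The roots have two lengths (squared-length ratio 2:1); the short ones are alpha_{3}. The associated Dynkin diagram is a chain of 4 nodes with a double edge at one end; the terminal node there is the unique short simple root (B_4), so the type is B_4 (the algebra so(9)).

type B_4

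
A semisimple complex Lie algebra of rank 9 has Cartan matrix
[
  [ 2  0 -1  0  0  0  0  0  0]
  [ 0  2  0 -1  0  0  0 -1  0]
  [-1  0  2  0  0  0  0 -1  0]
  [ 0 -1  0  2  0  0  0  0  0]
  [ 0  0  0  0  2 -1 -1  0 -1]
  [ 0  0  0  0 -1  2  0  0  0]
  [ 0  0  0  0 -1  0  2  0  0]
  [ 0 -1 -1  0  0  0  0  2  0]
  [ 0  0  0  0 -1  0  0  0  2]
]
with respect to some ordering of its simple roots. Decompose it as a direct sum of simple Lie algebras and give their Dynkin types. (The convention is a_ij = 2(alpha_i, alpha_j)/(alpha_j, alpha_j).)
The diagram associated to this matrix has two connected components: the simple roots {alpha_1, alpha_2, alpha_3, alpha_4, alpha_8} form a chain of 5 nodes with single edges (A_5), and {alpha_5, alpha_6, alpha_7, alpha_9} form a chain of 2 nodes with a fork of two nodes at one end (D_4). A semisimple Lie algebra decomposes uniquely as the direct sum of simple ideals, one per connected component of its Dynkin diagram, so g ≅ A_5 ⊕ D_4 (dimension 35 + 28 = 63).

A_5 ⊕ D_4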